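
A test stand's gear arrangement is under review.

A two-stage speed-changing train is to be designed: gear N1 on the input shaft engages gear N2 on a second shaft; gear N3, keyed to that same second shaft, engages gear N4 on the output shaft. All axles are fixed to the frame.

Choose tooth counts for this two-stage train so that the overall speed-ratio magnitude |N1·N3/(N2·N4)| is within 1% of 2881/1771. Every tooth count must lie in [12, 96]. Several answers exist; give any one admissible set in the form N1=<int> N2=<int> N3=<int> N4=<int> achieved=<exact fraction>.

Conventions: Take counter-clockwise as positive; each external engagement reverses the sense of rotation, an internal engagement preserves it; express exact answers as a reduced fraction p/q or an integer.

N1=43 N2=23 N3=67 N4=77 achieved=2881/1771

topology: fixed-axis compound train — 2 stages, target 2881/1771
target = 2881/1771 in lowest terms: an exact hit needs N1·N3 = k·2881 and N2·N4 = k·1771 for one integer k, every count in [12, 96]; additionally prefer no 1:1 stage (N1 ≠ N2, N3 ≠ N4)
k = 1: N1·N3 = 2881 = 43·67, N2·N4 = 1771 = 23·77
achieved = 43·67/(23·77) = 2881/1771; |achieved − target| = 0 ≤ 2881/177100 ✓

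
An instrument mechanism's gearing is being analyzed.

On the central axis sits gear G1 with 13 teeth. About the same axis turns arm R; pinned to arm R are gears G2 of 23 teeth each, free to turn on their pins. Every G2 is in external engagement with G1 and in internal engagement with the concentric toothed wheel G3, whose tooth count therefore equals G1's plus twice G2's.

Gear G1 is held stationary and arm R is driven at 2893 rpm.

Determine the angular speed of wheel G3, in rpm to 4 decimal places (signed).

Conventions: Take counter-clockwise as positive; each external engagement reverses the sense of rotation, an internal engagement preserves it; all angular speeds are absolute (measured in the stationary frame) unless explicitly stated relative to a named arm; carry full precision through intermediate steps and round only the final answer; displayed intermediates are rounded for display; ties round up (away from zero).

class = planetary set [G3 = 13+2·23 = 59; Willis about the carrier]
normalise by the input: solve with ω_arm = 1, then scale by 2893 rpm
ring teeth: 13 + 2·23 = 59
13(ω_sun−ω_arm) = −59(ω_ring−ω_arm),  ω_sun = 0, ω_arm = 1
ω_ring = 1 − (13/59)(0−1) = 72/59
scale: ω_ring = 72/59 × 2893 rpm = +3530.4407 rpm

+3530.4407 rpm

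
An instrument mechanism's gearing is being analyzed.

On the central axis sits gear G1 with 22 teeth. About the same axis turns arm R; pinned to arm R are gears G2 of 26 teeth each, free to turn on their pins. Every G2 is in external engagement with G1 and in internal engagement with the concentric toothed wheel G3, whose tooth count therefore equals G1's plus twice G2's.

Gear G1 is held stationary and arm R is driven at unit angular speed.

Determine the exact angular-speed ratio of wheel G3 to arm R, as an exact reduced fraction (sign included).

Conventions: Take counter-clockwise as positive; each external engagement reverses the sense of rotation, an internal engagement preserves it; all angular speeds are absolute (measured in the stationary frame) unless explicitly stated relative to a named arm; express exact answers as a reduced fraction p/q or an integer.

topology: planetary set — G1 22T / G2 26T / G3 74T, arm = carrier (Willis)
ring teeth: 22 + 2·26 = 74
22(ω_sun−ω_arm) = −74(ω_ring−ω_arm),  ω_sun = 0, ω_arm = 1
ω_ring = 1 − (22/74)(0−1) = 48/37
ω_out/ω_in = 48/37

48/37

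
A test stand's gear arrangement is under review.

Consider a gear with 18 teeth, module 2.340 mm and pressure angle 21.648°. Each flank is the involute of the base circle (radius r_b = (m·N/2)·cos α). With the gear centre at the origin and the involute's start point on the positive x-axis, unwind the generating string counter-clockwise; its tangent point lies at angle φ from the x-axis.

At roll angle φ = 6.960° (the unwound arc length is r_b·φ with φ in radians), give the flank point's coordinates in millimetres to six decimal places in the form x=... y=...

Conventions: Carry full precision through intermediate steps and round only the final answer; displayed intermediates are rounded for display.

x=19.718482 y=0.011679

topology: single-mesh involute geometry — m = 2.340, N = 18
pitch radius r_p = m·N/2 = 2.340·18/2 = 21.060000
base radius r_b = r_p·cos α = 21.060000·cos 21.648° = 19.574591
roll angle φ = 6.960° = 0.12147492 rad
x = r_b·(cos φ + φ·sin φ) = 19.718482
y = r_b·(sin φ − φ·cos φ) = 0.011679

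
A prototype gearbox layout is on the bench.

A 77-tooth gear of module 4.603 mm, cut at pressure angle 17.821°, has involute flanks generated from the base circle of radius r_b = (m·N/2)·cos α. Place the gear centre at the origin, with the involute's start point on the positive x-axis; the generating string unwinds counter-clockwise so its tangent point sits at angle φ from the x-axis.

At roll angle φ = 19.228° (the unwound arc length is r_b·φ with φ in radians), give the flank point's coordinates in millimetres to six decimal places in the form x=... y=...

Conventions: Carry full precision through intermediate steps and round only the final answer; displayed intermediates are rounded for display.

topology: single-mesh involute geometry — m = 4.603, N = 77
pitch radius r_p = m·N/2 = 4.603·77/2 = 177.215500
base radius r_b = r_p·cos α = 177.215500·cos 17.821° = 168.712219
roll angle φ = 19.228° = 0.33559191 rad
x = r_b·(cos φ + φ·sin φ) = 177.946749
y = r_b·(sin φ − φ·cos φ) = 2.101652

x=177.946749 y=2.101652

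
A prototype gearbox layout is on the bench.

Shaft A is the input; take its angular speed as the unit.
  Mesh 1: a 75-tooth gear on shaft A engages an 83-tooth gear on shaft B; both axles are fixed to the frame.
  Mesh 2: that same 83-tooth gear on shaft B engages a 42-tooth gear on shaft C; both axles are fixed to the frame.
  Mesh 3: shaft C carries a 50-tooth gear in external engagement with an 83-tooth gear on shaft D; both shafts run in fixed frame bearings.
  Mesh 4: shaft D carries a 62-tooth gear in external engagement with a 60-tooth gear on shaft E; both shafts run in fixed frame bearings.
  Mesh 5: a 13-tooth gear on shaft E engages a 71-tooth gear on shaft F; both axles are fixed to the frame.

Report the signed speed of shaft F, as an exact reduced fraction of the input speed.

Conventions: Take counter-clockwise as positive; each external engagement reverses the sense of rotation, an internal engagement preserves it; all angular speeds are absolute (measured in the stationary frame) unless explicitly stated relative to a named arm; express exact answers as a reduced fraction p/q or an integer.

-50375/247506

5-mesh fixed-axis compound train (all bearings frame-fixed)
mesh 1 [75T→83T]: |ω|/ω_in = 1×75/83 = 75/83, sense flips to −
mesh 2 [83T→42T]: |ω|/ω_in = (75/83)×83/42 = 25/14, sense flips to +
mesh 3 [50T→83T]: |ω|/ω_in = (25/14)×50/83 = 625/581, sense flips to −
mesh 4 [62T→60T]: |ω|/ω_in = (625/581)×62/60 = 3875/3486, sense flips to +
mesh 5 [13T→71T]: |ω|/ω_in = (3875/3486)×13/71 = 50375/247506, sense flips to −
signed output speed (× input speed) = -50375/247506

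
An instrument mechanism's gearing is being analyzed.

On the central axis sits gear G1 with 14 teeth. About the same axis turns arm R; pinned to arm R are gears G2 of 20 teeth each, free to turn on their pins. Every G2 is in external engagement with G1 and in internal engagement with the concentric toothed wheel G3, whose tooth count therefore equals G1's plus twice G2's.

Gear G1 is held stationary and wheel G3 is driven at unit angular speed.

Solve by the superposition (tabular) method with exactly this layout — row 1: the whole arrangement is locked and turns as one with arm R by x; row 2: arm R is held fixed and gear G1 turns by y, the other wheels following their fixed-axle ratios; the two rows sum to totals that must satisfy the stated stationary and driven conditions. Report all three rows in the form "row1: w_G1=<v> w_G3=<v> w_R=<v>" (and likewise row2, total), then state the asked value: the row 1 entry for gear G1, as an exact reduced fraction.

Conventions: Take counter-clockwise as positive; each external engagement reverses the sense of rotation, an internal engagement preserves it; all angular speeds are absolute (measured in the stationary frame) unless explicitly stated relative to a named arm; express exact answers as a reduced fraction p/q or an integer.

row1: w_G1=27/34 w_G3=27/34 w_R=27/34
row2: w_G1=-27/34 w_G3=7/34 w_R=0
total: w_G1=0 w_G3=1 w_R=27/34
asked value: 27/34

class = planetary set [G3 = 14+2·20 = 54; Willis about the carrier]
superposition row 1 [locked train]: every member turns x
row 2: sun turns y, ring = −(14/54)·y, arm 0
boundary: total ω_sun = x + y = 0 and total ω_ring = x − (14/54)·y = 1  ⇒  y = -27/34, x = 27/34
row 2 ring = −(14/54)·(-27/34) = 7/34
totals (row 1 + row 2): sun 27/34 + (-27/34) = 0, ring 27/34 + 7/34 = 1, arm 27/34 + 0 = 27/34
asked cell (row1, sun) = 27/34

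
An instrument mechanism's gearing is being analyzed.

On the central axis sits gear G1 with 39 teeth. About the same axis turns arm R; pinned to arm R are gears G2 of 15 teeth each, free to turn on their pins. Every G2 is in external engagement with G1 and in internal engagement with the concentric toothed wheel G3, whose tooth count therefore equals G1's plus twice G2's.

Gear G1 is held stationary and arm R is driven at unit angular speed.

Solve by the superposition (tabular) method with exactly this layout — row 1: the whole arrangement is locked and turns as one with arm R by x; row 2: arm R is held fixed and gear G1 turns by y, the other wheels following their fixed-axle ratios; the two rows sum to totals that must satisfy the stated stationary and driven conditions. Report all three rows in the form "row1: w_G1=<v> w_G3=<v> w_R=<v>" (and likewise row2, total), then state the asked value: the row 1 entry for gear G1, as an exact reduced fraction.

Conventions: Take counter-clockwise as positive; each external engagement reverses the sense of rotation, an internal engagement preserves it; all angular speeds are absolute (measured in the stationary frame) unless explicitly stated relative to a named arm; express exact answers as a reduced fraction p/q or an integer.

recognized (axles ride arm R): planetary set, 39/15/69 teeth
row 1 (train locked, turned with arm): all members turn x
row 2 — arm fixed, fixed-axis ratios: sun y, ring −(39/69)·y, arm 0
boundary: total ω_sun = x + y = 0 and total ω_arm = x = 1  ⇒  y = -1, x = 1
row 2 ring = −(39/69)·(-1) = 13/23
totals (row 1 + row 2): sun 1 + (-1) = 0, ring 1 + 13/23 = 36/23, arm 1 + 0 = 1
asked cell (row1, sun) = 1

row1: w_G1=1 w_G3=1 w_R=1
row2: w_G1=-1 w_G3=13/23 w_R=0
total: w_G1=0 w_G3=36/23 w_R=1
asked value: 1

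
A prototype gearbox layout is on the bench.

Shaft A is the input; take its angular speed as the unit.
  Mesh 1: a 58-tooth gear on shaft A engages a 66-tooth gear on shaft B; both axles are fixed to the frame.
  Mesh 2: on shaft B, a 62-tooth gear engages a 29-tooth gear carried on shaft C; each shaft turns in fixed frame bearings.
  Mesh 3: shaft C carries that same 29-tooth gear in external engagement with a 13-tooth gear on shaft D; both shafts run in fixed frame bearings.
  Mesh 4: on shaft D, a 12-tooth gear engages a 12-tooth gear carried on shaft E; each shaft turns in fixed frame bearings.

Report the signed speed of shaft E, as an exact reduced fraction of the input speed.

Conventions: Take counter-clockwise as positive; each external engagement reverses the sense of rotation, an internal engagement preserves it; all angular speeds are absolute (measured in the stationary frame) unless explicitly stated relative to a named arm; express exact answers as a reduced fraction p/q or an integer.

4-mesh fixed-axis compound train (all bearings frame-fixed)
mesh 1 [58T→66T]: |ω|/ω_in = 1×58/66 = 29/33, sense flips to −
mesh 2 [62T→29T]: |ω|/ω_in = (29/33)×62/29 = 62/33, sense flips to +
mesh 3 [29T→13T]: |ω|/ω_in = (62/33)×29/13 = 1798/429, sense flips to −
mesh 4 [12T→12T]: |ω|/ω_in = (1798/429)×12/12 = 1798/429, sense flips to +
signed output speed (× input speed) = 1798/429

1798/429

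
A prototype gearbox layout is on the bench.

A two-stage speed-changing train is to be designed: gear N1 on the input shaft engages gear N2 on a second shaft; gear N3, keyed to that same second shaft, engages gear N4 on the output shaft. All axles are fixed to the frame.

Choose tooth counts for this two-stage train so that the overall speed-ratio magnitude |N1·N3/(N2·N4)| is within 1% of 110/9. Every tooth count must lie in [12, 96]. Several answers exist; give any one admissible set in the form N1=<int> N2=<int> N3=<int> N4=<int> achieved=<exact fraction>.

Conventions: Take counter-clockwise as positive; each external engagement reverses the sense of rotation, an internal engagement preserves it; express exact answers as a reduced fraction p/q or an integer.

N1=20 N2=12 N3=88 N4=12 achieved=110/9

design class (target 110/9): fixed-axis compound train
target = 110/9 in lowest terms: an exact hit needs N1·N3 = k·110 and N2·N4 = k·9 for one integer k, every count in [12, 96]; additionally prefer no 1:1 stage (N1 ≠ N2, N3 ≠ N4)
k = 1…15: no 1:1-free in-range split of k·110 and k·9 into factor pairs; take k = 16
k = 16: N1·N3 = 1760 = 20·88, N2·N4 = 144 = 12·12
achieved = 20·88/(12·12) = 110/9; |achieved − target| = 0 ≤ 11/90 ✓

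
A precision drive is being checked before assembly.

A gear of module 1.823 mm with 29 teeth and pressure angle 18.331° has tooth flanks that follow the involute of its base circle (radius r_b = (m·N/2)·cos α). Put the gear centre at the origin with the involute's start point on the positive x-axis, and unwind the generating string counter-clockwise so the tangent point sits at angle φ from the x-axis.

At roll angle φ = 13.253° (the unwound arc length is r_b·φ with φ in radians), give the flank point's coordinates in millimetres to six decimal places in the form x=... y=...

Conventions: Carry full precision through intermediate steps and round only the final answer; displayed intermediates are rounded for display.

x=25.754452 y=0.102959

class = single-mesh tooth geometry [base-circle involute, m = 1.823, 29T]
pitch radius r_p = m·N/2 = 1.823·29/2 = 26.433500
base radius r_b = r_p·cos α = 26.433500·cos 18.331° = 25.092144
roll angle φ = 13.253° = 0.23130849 rad
x = r_b·(cos φ + φ·sin φ) = 25.754452
y = r_b·(sin φ − φ·cos φ) = 0.102959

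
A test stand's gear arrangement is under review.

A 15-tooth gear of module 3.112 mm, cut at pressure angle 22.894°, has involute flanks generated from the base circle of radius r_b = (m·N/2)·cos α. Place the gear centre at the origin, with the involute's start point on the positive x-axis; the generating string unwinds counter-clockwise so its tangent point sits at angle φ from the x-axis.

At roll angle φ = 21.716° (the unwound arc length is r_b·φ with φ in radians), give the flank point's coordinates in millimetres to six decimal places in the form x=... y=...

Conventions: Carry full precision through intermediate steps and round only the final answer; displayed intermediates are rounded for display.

topology: single-mesh involute geometry — m = 3.112, N = 15
pitch radius r_p = m·N/2 = 3.112·15/2 = 23.340000
base radius r_b = r_p·cos α = 23.340000·cos 22.894° = 21.501418
roll angle φ = 21.716° = 0.37901570 rad
x = r_b·(cos φ + φ·sin φ) = 22.990767
y = r_b·(sin φ − φ·cos φ) = 0.384650

x=22.990767 y=0.384650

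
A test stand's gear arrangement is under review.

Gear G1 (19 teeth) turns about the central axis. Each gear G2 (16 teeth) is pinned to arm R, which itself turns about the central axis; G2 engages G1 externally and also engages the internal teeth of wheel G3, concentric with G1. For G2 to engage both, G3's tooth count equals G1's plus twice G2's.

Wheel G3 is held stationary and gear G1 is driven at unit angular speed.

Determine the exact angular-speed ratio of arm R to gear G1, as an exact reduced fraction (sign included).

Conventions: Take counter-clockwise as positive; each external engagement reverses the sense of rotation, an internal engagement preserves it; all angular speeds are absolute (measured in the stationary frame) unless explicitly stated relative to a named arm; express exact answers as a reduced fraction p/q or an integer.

recognized (axles ride arm R): planetary set, 19/16/51 teeth
ring teeth: 19 + 2·16 = 51
19(ω_sun−ω_arm) = −51(ω_ring−ω_arm),  ω_ring = 0, ω_sun = 1
19(1−ω_arm) = −51(0−ω_arm)  ⇒  70·ω_arm = 19  ⇒  ω_arm = 19/70
ω_out/ω_in = 19/70

19/70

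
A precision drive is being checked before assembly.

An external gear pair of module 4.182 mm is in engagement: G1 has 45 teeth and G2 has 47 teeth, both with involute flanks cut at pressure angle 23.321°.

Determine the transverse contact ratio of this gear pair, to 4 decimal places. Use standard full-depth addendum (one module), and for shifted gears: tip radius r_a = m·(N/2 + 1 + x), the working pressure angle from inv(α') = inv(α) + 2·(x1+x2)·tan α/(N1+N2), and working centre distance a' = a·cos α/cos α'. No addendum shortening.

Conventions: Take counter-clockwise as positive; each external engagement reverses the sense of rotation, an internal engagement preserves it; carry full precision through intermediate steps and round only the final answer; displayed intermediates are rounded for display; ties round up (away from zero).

1.5891

class = single-mesh tooth geometry [involute pair 45T × 47T, m = 4.182]
base radii: r_b1 = 86.407565, r_b2 = 90.247901
tip radii: r_a1 = 98.277000, r_a2 = 102.459000
no profile shift: α' = α, a' = a
action lengths: √(r_a1²−r_b1²) = 46.819883, √(r_a2²−r_b2²) = 48.509411
base pitch p_b = π·m·cos α = 12.064772
CR = (46.819883 + 48.509411 − 192.372000·sin 23.32100°)/12.064772 = 1.589144
contact ratio ≈ 1.5891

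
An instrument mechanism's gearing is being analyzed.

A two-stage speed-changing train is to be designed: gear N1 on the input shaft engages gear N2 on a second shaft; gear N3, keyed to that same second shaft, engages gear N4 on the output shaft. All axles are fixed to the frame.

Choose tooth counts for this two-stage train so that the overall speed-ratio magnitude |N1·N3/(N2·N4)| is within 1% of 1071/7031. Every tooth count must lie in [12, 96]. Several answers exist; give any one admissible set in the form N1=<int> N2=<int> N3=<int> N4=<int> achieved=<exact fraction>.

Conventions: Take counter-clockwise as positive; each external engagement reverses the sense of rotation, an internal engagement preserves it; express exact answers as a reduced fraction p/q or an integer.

2-stage fixed-axis compound train for ratio 1071/7031
target = 1071/7031 in lowest terms: an exact hit needs N1·N3 = k·1071 and N2·N4 = k·7031 for one integer k, every count in [12, 96]; additionally prefer no 1:1 stage (N1 ≠ N2, N3 ≠ N4)
k = 1: N1·N3 = 1071 = 17·63, N2·N4 = 7031 = 79·89
achieved = 17·63/(79·89) = 1071/7031; |achieved − target| = 0 ≤ 1071/703100 ✓

N1=17 N2=79 N3=63 N4=89 achieved=1071/7031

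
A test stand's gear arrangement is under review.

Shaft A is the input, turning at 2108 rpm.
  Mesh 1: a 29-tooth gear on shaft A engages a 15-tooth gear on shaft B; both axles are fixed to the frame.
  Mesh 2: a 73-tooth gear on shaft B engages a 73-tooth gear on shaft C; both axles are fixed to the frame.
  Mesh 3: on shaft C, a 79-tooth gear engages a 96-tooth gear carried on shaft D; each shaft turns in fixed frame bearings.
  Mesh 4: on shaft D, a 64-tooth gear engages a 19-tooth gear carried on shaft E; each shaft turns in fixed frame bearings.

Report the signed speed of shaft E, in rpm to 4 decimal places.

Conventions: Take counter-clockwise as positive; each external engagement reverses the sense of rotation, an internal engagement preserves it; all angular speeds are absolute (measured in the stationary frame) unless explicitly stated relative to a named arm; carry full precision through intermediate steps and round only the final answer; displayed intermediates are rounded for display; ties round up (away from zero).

topology: fixed-axis compound train — 4 meshes, A→E
mesh 1 [29T→15T]: ω = 2108.0000×29/15 = 4075.4667 rpm, sense flips to −
mesh 2 [73T→73T]: ω = 4075.4667×73/73 = 4075.4667 rpm, sense flips to +
mesh 3 [79T→96T]: ω = 4075.4667×79/96 = 3353.7694 rpm, sense flips to −
mesh 4 [64T→19T]: ω = 3353.7694×64/19 = 11296.9076 rpm, sense flips to +
signed output speed = +11296.9076 rpm

+11296.9076 rpm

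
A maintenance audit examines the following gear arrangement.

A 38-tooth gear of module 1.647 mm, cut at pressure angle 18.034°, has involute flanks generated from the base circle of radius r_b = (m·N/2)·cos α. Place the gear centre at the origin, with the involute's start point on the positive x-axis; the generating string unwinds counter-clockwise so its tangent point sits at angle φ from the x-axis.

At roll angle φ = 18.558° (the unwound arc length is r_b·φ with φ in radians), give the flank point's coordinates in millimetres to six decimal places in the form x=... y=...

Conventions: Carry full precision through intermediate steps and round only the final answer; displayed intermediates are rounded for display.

class = single-mesh tooth geometry [base-circle involute, m = 1.647, 38T]
pitch radius r_p = m·N/2 = 1.647·38/2 = 31.293000
base radius r_b = r_p·cos α = 31.293000·cos 18.034° = 29.755668
roll angle φ = 18.558° = 0.32389820 rad
x = r_b·(cos φ + φ·sin φ) = 31.275803
y = r_b·(sin φ − φ·cos φ) = 0.333512

x=31.275803 y=0.333512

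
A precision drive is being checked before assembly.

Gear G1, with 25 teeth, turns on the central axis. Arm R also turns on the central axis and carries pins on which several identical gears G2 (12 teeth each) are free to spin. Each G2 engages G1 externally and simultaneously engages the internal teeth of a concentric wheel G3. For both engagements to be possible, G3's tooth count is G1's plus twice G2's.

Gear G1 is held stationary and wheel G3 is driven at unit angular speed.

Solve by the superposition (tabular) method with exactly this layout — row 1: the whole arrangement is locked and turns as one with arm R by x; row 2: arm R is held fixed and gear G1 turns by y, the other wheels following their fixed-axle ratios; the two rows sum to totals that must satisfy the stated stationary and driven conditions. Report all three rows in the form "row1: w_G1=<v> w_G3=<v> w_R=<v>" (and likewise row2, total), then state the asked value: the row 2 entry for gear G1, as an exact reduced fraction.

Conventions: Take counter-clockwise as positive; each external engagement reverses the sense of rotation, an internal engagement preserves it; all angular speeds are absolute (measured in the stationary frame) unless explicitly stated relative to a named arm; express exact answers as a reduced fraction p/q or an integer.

row1: w_G1=49/74 w_G3=49/74 w_R=49/74
row2: w_G1=-49/74 w_G3=25/74 w_R=0
total: w_G1=0 w_G3=1 w_R=49/74
asked value: -49/74

planetary set (25T centre, 12T on arm, 49T internal) — Willis relation
row 1 (train locked, turned with arm): all members turn x
row 2: sun turns y, ring = −(25/49)·y, arm 0
boundary: total ω_sun = x + y = 0 and total ω_ring = x − (25/49)·y = 1  ⇒  y = -49/74, x = 49/74
row 2 ring = −(25/49)·(-49/74) = 25/74
totals (row 1 + row 2): sun 49/74 + (-49/74) = 0, ring 49/74 + 25/74 = 1, arm 49/74 + 0 = 49/74
asked cell (row2, sun) = -49/74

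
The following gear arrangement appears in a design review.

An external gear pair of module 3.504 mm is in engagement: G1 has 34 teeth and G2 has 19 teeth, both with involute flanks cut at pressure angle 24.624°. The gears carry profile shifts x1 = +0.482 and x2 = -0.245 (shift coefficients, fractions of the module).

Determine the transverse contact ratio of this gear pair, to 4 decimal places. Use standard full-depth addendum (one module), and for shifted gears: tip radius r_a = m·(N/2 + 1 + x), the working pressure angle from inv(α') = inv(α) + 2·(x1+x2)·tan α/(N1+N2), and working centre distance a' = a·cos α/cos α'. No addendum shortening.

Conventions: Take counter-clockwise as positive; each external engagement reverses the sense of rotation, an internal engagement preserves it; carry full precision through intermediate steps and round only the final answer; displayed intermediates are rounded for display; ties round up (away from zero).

class = single-mesh tooth geometry [involute pair 34T × 19T, m = 3.504]
base radii: r_b1 = 54.150985, r_b2 = 30.260844
tip radii: r_a1 = 64.760928, r_a2 = 35.933520
inv(α') = inv(24.624°) + 2·(+0.482-0.245)·tan α/(34+19) = 0.03267179  ⇒  α' = 25.68859°
a' = a·cos α / cos α' = 92.8560·cos 24.624°/cos 25.68859° = 93.669843
action lengths: √(r_a1²−r_b1²) = 35.519694, √(r_a2²−r_b2²) = 19.377800
base pitch p_b = π·m·cos α = 10.007079
CR = (35.519694 + 19.377800 − 93.669843·sin 25.68859°)/10.007079 = 1.428341
contact ratio ≈ 1.4283

1.4283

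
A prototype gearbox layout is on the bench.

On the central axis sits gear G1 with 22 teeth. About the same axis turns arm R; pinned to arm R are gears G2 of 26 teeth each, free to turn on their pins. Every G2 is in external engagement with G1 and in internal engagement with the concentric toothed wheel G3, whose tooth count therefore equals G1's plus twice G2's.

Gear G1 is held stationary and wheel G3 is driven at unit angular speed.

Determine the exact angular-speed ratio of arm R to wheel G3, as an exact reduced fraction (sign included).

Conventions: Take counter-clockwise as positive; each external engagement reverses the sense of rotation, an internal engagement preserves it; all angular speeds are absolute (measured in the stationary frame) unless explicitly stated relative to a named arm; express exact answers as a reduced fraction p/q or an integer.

37/48

topology: planetary set — G1 22T / G2 26T / G3 74T, arm = carrier (Willis)
ring teeth: 22 + 2·26 = 74
22(ω_sun−ω_arm) = −74(ω_ring−ω_arm),  ω_sun = 0, ω_ring = 1
22(0−ω_arm) = −74(1−ω_arm)  ⇒  96·ω_arm = 74  ⇒  ω_arm = 37/48
ω_out/ω_in = 37/48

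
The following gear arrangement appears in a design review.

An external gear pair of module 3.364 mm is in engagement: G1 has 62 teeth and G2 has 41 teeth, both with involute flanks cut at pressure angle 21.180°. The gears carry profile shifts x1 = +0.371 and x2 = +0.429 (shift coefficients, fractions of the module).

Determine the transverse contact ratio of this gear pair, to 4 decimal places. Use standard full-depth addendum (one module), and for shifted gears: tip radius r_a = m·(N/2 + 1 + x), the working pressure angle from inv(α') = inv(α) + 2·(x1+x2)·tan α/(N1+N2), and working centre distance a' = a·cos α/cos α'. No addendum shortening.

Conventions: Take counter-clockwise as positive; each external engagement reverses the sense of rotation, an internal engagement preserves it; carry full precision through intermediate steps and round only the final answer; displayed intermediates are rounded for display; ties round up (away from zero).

recognized (one external pair, fixed centres): single-mesh tooth geometry, m = 3.364, N1 = 62, N2 = 41
base radii: r_b1 = 97.239613, r_b2 = 64.303615
tip radii: r_a1 = 108.896044, r_a2 = 73.769156
inv(α') = inv(21.180°) + 2·(+0.371+0.429)·tan α/(62+41) = 0.02383117  ⇒  α' = 23.24575°
a' = a·cos α / cos α' = 173.2460·cos 21.180°/cos 23.24575° = 175.815878
action lengths: √(r_a1²−r_b1²) = 49.018425, √(r_a2²−r_b2²) = 36.151535
base pitch p_b = π·m·cos α = 9.854428
CR = (49.018425 + 36.151535 − 175.815878·sin 23.24575°)/9.854428 = 1.601280
contact ratio ≈ 1.6013

1.6013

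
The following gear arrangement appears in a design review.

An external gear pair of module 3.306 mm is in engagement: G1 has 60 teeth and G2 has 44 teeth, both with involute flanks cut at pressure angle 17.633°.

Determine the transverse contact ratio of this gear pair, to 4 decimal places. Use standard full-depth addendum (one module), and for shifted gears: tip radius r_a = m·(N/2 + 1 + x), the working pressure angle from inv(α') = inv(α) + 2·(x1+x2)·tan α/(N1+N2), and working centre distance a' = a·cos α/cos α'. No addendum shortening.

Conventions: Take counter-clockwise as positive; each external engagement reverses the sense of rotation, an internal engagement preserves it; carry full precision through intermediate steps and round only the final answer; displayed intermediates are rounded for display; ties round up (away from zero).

1.8994

class = single-mesh tooth geometry [involute pair 60T × 44T, m = 3.306]
base radii: r_b1 = 94.520162, r_b2 = 69.314786
tip radii: r_a1 = 102.486000, r_a2 = 76.038000
no profile shift: α' = α, a' = a
action lengths: √(r_a1²−r_b1²) = 39.614633, √(r_a2²−r_b2²) = 31.260805
base pitch p_b = π·m·cos α = 9.898128
CR = (39.614633 + 31.260805 − 171.912000·sin 17.63300°)/9.898128 = 1.899354
contact ratio ≈ 1.8994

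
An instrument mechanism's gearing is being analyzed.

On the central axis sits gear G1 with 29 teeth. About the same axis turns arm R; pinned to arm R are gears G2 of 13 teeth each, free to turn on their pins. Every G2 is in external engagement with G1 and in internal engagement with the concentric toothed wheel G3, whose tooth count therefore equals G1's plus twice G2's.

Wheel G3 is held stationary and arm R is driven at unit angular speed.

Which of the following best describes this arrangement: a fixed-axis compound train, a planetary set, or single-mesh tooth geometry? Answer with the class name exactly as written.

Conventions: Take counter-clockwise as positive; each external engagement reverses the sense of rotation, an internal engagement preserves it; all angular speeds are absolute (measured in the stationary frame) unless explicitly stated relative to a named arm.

planetary set

recognized (axles ride arm R): planetary set, 29/13/55 teeth
classification: planetary set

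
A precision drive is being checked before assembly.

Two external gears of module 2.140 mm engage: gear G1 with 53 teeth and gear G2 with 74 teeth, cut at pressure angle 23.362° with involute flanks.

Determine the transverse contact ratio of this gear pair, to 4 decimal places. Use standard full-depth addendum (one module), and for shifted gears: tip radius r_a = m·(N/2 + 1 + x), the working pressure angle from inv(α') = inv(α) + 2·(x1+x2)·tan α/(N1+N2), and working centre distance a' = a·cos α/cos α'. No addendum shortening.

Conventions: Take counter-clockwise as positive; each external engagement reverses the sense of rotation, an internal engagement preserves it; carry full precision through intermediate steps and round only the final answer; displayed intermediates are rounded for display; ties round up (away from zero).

1.6226

single-mesh involute tooth geometry (53T engaging 74T at module 2.140)
base radii: r_b1 = 52.060791, r_b2 = 72.688651
tip radii: r_a1 = 58.850000, r_a2 = 81.320000
no profile shift: α' = α, a' = a
action lengths: √(r_a1²−r_b1²) = 27.440783, √(r_a2²−r_b2²) = 36.459599
base pitch p_b = π·m·cos α = 6.171841
CR = (27.440783 + 36.459599 − 135.890000·sin 23.36200°)/6.171841 = 1.622641
contact ratio ≈ 1.6226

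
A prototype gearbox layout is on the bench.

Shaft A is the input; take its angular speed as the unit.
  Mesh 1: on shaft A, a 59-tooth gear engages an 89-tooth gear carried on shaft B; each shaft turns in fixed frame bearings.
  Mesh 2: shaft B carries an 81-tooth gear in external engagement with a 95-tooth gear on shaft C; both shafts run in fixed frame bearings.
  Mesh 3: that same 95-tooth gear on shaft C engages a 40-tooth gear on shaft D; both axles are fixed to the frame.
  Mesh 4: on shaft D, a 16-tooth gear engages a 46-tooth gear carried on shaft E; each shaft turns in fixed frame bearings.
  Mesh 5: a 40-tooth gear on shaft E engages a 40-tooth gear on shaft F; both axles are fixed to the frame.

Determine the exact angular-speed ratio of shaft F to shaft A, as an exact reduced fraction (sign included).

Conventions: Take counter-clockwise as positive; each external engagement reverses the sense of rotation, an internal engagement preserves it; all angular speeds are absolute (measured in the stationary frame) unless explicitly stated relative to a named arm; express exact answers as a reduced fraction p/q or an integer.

-4779/10235

class = fixed-axis compound train [5 meshes; 5 ratios multiply, 5 sense flips]
mesh 1 [59T→89T]: running ratio 59/89, sense −
mesh 2 [81T→95T]: running ratio 4779/8455, sense +
mesh 3 [95T→40T]: running ratio 4779/3560, sense −
mesh 4 [16T→46T]: running ratio 4779/10235, sense +
mesh 5 [40T→40T]: running ratio 4779/10235, sense −
ω_out/ω_in = -4779/10235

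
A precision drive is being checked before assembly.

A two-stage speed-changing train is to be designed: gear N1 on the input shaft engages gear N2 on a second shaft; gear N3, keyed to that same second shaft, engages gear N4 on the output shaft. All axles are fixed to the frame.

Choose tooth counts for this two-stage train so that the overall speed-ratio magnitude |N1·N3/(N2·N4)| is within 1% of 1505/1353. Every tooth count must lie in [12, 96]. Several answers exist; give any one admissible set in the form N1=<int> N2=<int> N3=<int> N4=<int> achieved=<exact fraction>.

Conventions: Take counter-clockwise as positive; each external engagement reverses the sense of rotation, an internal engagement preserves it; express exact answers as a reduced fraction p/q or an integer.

design class (target 1505/1353): fixed-axis compound train
target = 1505/1353 in lowest terms: an exact hit needs N1·N3 = k·1505 and N2·N4 = k·1353 for one integer k, every count in [12, 96]; additionally prefer no 1:1 stage (N1 ≠ N2, N3 ≠ N4)
k = 1: N1·N3 = 1505 = 35·43, N2·N4 = 1353 = 33·41
achieved = 35·43/(33·41) = 1505/1353; |achieved − target| = 0 ≤ 301/27060 ✓

N1=35 N2=33 N3=43 N4=41 achieved=1505/1353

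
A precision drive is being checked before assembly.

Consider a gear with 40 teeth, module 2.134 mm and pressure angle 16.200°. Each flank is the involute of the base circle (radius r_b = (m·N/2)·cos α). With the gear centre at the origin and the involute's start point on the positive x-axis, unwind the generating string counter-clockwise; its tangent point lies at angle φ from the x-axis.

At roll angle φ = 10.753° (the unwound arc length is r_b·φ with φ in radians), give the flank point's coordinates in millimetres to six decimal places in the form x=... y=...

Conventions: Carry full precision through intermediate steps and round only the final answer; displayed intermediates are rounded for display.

x=41.700784 y=0.089991

class = single-mesh tooth geometry [base-circle involute, m = 2.134, 40T]
pitch radius r_p = m·N/2 = 2.134·40/2 = 42.680000
base radius r_b = r_p·cos α = 42.680000·cos 16.200° = 40.985335
roll angle φ = 10.753° = 0.18767525 rad
x = r_b·(cos φ + φ·sin φ) = 41.700784
y = r_b·(sin φ − φ·cos φ) = 0.089991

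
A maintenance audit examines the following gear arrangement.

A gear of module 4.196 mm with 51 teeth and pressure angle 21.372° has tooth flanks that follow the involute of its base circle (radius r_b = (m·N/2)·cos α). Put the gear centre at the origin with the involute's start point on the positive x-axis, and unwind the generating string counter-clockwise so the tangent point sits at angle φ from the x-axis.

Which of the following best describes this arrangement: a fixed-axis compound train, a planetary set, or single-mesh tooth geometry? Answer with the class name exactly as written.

single-mesh tooth geometry

single-mesh involute tooth geometry (51T wheel at module 4.196)
classification: single-mesh tooth geometry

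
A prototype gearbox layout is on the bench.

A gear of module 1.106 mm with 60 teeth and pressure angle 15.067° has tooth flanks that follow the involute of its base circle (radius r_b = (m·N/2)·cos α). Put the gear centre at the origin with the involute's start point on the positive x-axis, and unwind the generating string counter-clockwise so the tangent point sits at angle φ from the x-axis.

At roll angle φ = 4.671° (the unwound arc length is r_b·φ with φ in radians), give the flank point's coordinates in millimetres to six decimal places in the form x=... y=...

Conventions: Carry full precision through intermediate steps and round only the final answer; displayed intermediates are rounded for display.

recognized (one wheel, involute flank): single-mesh tooth geometry, m = 1.106, N = 60
pitch radius r_p = m·N/2 = 1.106·60/2 = 33.180000
base radius r_b = r_p·cos α = 33.180000·cos 15.067° = 32.039355
roll angle φ = 4.671° = 0.08152433 rad
x = r_b·(cos φ + φ·sin φ) = 32.145648
y = r_b·(sin φ − φ·cos φ) = 0.005783

x=32.145648 y=0.005783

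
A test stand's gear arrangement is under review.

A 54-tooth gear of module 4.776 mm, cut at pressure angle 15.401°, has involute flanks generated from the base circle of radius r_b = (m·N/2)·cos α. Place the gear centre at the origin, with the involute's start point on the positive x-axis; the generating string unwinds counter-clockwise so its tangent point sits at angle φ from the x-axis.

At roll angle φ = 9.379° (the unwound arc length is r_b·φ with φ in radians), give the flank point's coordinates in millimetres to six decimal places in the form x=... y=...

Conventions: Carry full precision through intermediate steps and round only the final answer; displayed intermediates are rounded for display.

x=125.975942 y=0.181285

single-mesh involute tooth geometry (54T wheel at module 4.776)
pitch radius r_p = m·N/2 = 4.776·54/2 = 128.952000
base radius r_b = r_p·cos α = 128.952000·cos 15.401° = 124.321433
roll angle φ = 9.379° = 0.16369443 rad
x = r_b·(cos φ + φ·sin φ) = 125.975942
y = r_b·(sin φ − φ·cos φ) = 0.181285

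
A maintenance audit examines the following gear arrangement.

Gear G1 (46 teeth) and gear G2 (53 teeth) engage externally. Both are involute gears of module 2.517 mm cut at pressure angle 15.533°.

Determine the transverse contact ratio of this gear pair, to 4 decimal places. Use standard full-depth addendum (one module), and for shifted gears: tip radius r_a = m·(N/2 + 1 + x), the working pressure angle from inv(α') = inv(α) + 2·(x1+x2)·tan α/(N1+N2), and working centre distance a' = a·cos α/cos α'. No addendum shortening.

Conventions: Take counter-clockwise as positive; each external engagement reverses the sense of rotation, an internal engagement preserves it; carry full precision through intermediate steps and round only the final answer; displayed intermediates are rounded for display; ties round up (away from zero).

2.0404

single-mesh involute tooth geometry (46T engaging 53T at module 2.517)
base radii: r_b1 = 55.776611, r_b2 = 64.264356
tip radii: r_a1 = 60.408000, r_a2 = 69.217500
no profile shift: α' = α, a' = a
action lengths: √(r_a1²−r_b1²) = 23.196900, √(r_a2²−r_b2²) = 25.712932
base pitch p_b = π·m·cos α = 7.618582
CR = (23.196900 + 25.712932 − 124.591500·sin 15.53300°)/7.618582 = 2.040413
contact ratio ≈ 2.0404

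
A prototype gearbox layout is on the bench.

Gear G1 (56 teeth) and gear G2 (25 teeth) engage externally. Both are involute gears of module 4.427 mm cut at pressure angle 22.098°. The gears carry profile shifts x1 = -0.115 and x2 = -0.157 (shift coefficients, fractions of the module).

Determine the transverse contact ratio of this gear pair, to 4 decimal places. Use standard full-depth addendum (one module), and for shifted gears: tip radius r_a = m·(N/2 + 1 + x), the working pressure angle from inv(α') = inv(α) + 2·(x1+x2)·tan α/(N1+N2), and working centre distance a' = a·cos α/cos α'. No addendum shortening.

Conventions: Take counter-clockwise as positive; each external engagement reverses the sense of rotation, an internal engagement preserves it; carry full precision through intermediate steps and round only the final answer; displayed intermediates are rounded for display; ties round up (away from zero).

1.6645

topology: single-mesh involute geometry — m = 4.427, 56T/25T pair
base radii: r_b1 = 114.850411, r_b2 = 51.272505
tip radii: r_a1 = 127.873895, r_a2 = 59.069461
inv(α') = inv(22.098°) + 2·(-0.115-0.157)·tan α/(56+25) = 0.01760754  ⇒  α' = 21.10159°
a' = a·cos α / cos α' = 179.2935·cos 22.098°/cos 21.10159° = 178.063201
action lengths: √(r_a1²−r_b1²) = 56.223804, √(r_a2²−r_b2²) = 29.331408
base pitch p_b = π·m·cos α = 12.886186
CR = (56.223804 + 29.331408 − 178.063201·sin 21.10159°)/12.886186 = 1.664451
contact ratio ≈ 1.6645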